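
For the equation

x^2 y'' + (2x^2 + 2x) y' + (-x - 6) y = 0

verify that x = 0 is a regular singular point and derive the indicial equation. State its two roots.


Divide by x^2 to reach normal form y'' + P_1(x) y' + P_2(x) y = 0 with P_1(x) = 2 + 2/x and P_2(x) = -1/x - 6/x^2.
x = 0 is a singular point because the y'-coefficient 2 + 2/x has a pole at x = 0 and the y-coefficient -1/x - 6/x^2 has a pole at x = 0.
It is a regular singular point because x P_1(x) = p(x) = 2x + 2 and x^2 P_2(x) = q(x) = -x - 6 are polynomials, hence analytic at x = 0.
p(0) = 2,  q(0) = -6.
Indicial equation: r(r-1) + p(0) r + q(0) = 0, i.e. r^2 + (p(0) - 1) r + q(0) = 0, i.e. r^2 + 1 r - 6 = 0.
Discriminant: (1)^2 - 4(-6) = 25, so r = (-1 ± 5)/2.
Solving: r_1 = 2, r_2 = -3.

indicial: r^2 + 1 r - 6 = 0; roots r_1 = 2, r_2 = -3


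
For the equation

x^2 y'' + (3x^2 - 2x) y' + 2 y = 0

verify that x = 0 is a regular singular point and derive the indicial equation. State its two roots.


Divide by x^2 to reach normal form y'' + P_1(x) y' + P_2(x) y = 0 with P_1(x) = 3 - 2/x and P_2(x) = 2/x^2.
x = 0 is a singular point because the y'-coefficient 3 - 2/x has a pole at x = 0 and the y-coefficient 2/x^2 has a pole at x = 0.
It is a regular singular point because x P_1(x) = p(x) = 3x - 2 and x^2 P_2(x) = q(x) = 2 are polynomials, hence analytic at x = 0.
p(0) = -2,  q(0) = 2.
Indicial equation: r(r-1) + p(0) r + q(0) = 0, i.e. r^2 + (p(0) - 1) r + q(0) = 0, i.e. r^2 - 3 r + 2 = 0.
Discriminant: (-3)^2 - 4(2) = 1, so r = (3 ± 1)/2.
Solving: r_1 = 2, r_2 = 1.

indicial: r^2 - 3 r + 2 = 0; roots r_1 = 2, r_2 = 1


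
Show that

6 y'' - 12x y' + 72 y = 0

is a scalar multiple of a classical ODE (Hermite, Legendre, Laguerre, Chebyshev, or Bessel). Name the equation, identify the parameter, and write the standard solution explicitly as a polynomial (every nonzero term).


All three coefficients share the factor 6; dividing through by 6 gives  y'' - 2x y' + 12 y = 0.
This matches the Hermite equation y'' - 2x y' + 2n y = 0 with 2n = 12, so n = 6; the polynomial solution is H_6(x).
With y = sum_k a_k x^k, matching x^k gives (k+2)(k+1) a_{k+2} = 2(k - n) a_k = 2(k - 6) a_k. The right side vanishes at k = 6, so the series with the parity of 6 terminates at degree 6.
Standard normalization: leading coefficient of H_n is 2^n, so a_6 = 2^6 = 64. Work downward with a_k = (k+1)(k+2) a_{k+2} / (2(k - n)):
  a_4 = (5)(6)(64) / (2(4 - 6)) = 1920/(-4) = -480
  a_2 = (3)(4)(-480) / (2(2 - 6)) = -5760/(-8) = 720
  a_0 = (1)(2)(720) / (2(0 - 6)) = 1440/(-12) = -120
Hence H_6(x) = 64 x^6 - 480 x^4 + 720 x^2 - 120.

H_6(x); series = 64 x^6 - 480 x^4 + 720 x^2 - 120


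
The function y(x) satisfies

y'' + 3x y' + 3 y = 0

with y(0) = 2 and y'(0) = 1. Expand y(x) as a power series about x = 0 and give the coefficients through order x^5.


Ansatz: y(x) = sum_{n>=0} a_n x^n, so y'(x) = sum_{n>=1} n a_n x^(n-1) and y''(x) = sum_{n>=2} n(n-1) a_n x^(n-2).
Substitute into P(x) y'' + Q(x) y' + R(x) y = 0 with P(x) = 1, Q(x) = 3x, R(x) = 3, and match powers of x.
Initial conditions: a_0 = 2, a_1 = 1.
Setting the coefficient of each power of x to zero and solving order by order (substituting the coefficients already found):
  x^0: 2 a_2 + 3 a_0 = 0  ->  2 a_2 = -3 a_0 = -6  ->  a_2 = -3
  x^1: 6 a_3 + 6 a_1 = 0  ->  6 a_3 = -6 a_1 = -6  ->  a_3 = -1
  x^2: 12 a_4 + 9 a_2 = 0  ->  12 a_4 = -9 a_2 = 27  ->  a_4 = 9/4
  x^3: 20 a_5 + 12 a_3 = 0  ->  20 a_5 = -12 a_3 = 12  ->  a_5 = 3/5
Truncated series: y(x) = 2 + x - 3 x^2 - x^3 + (9/4) x^4 + (3/5) x^5 + O(x^6).

a_0 = 2; a_1 = 1; a_2 = -3; a_3 = -1; a_4 = 9/4; a_5 = 3/5


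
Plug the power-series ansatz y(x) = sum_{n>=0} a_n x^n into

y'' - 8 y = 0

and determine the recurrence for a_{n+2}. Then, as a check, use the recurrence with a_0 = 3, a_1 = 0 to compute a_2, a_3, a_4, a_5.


Substitute y = sum_n a_n x^n into y'' + (const) y = 0.
y''(x) = sum_{n>=0} (n+2)(n+1) a_{n+2} x^n.
The ODE becomes sum_n [(n+2)(n+1) a_{n+2} - 8 a_n] x^n = 0.
Setting each coefficient to zero gives the recurrence:
  (n+2)(n+1) a_{n+2} - 8 a_n = 0,
  a_{n+2} = 8 / ((n+1)(n+2)) a_n.

Check with a_0 = 3, a_1 = 0 (apply the recurrence for n = 0, 1, 2, 3): a_0 = 3, a_1 = 0, a_2 = 12, a_3 = 0, a_4 = 8, a_5 = 0.

a_{n+2} = 8/((n+1)(n+2)) * a_n; check: a_0 = 3, a_1 = 0, a_2 = 12, a_3 = 0, a_4 = 8, a_5 = 0


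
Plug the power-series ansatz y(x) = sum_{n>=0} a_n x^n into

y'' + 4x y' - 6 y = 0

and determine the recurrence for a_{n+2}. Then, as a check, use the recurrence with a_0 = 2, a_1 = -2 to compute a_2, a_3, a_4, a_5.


Substitute y = sum_n a_n x^n.
y''(x) has coefficient (n+2)(n+1) a_{n+2} at x^n;
4 x y'(x) has coefficient 4 n a_n at x^n (shift);
-6 y(x) has coefficient -6 a_n at x^n.
Matching x^n: (n+2)(n+1) a_{n+2} + (4n - 6) a_n = 0.
Thus a_{n+2} = (-4n + 6) / ((n+1)(n+2)) * a_n.

Check with a_0 = 2, a_1 = -2 (apply the recurrence for n = 0, 1, 2, 3): a_0 = 2, a_1 = -2, a_2 = 6, a_3 = -2/3, a_4 = -1, a_5 = 1/5.

a_(n+2) = (-4n + 6) / ((n+1)(n+2)) * a_n; check: a_0 = 2, a_1 = -2, a_2 = 6, a_3 = -2/3, a_4 = -1, a_5 = 1/5


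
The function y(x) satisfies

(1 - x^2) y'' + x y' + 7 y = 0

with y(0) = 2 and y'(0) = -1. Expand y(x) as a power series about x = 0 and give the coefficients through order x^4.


Ansatz: y(x) = sum_{n>=0} a_n x^n, so y'(x) = sum_{n>=1} n a_n x^(n-1) and y''(x) = sum_{n>=2} n(n-1) a_n x^(n-2).
Substitute into P(x) y'' + Q(x) y' + R(x) y = 0 with P(x) = 1 - x^2, Q(x) = x, R(x) = 7, and match powers of x.
Initial conditions: a_0 = 2, a_1 = -1.
Setting the coefficient of each power of x to zero and solving order by order (substituting the coefficients already found):
  x^0: 2 a_2 + 7 a_0 = 0  ->  2 a_2 = -7 a_0 = -14  ->  a_2 = -7
  x^1: 6 a_3 + 8 a_1 = 0  ->  6 a_3 = -8 a_1 = 8  ->  a_3 = 4/3
  x^2: 12 a_4 + 7 a_2 = 0  ->  12 a_4 = -7 a_2 = 49  ->  a_4 = 49/12
Truncated series: y(x) = 2 - x - 7 x^2 + (4/3) x^3 + (49/12) x^4 + O(x^5).

a_0 = 2; a_1 = -1; a_2 = -7; a_3 = 4/3; a_4 = 49/12


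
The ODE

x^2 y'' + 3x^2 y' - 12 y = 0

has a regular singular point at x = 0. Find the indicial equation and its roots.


Divide by x^2 to reach normal form y'' + P_1(x) y' + P_2(x) y = 0 with P_1(x) = 3 and P_2(x) = -12/x^2.
x = 0 is a singular point because the y-coefficient -12/x^2 has a pole at x = 0.
It is a regular singular point because x P_1(x) = p(x) = 3x and x^2 P_2(x) = q(x) = -12 are polynomials, hence analytic at x = 0.
p(0) = 0,  q(0) = -12.
Indicial equation: r(r-1) + p(0) r + q(0) = 0, i.e. r^2 + (p(0) - 1) r + q(0) = 0, i.e. r^2 - 1 r - 12 = 0.
Discriminant: (-1)^2 - 4(-12) = 49, so r = (1 ± 7)/2.
Solving: r_1 = 4, r_2 = -3.

indicial: r^2 - 1 r - 12 = 0; roots r_1 = 4, r_2 = -3


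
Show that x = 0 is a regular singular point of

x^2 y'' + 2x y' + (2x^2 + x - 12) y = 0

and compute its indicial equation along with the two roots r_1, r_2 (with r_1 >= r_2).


Divide by x^2 to reach normal form y'' + P_1(x) y' + P_2(x) y = 0 with P_1(x) = 2/x and P_2(x) = 2 + 1/x - 12/x^2.
x = 0 is a singular point because the y'-coefficient 2/x has a pole at x = 0 and the y-coefficient 2 + 1/x - 12/x^2 has a pole at x = 0.
It is a regular singular point because x P_1(x) = p(x) = 2 and x^2 P_2(x) = q(x) = 2x^2 + x - 12 are polynomials, hence analytic at x = 0.
p(0) = 2,  q(0) = -12.
Indicial equation: r(r-1) + p(0) r + q(0) = 0, i.e. r^2 + (p(0) - 1) r + q(0) = 0, i.e. r^2 + 1 r - 12 = 0.
Discriminant: (1)^2 - 4(-12) = 49, so r = (-1 ± 7)/2.
Solving: r_1 = 3, r_2 = -4.

indicial: r^2 + 1 r - 12 = 0; roots r_1 = 3, r_2 = -4


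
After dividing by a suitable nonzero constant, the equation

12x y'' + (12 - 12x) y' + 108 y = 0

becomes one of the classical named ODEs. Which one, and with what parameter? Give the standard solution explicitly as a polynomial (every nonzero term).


All three coefficients share the factor 12; dividing through by 12 gives  x y'' + (1 - x) y' + 9 y = 0.
This matches the Laguerre equation x y'' + (1 - x) y' + n y = 0 with n = 9; the polynomial solution is L_9(x).
With y = sum_k a_k x^k, matching x^k gives (k+1)k a_{k+1} + (k+1) a_{k+1} - k a_k + n a_k = 0, i.e. (k+1)^2 a_{k+1} = (k - n) a_k = (k - 9) a_k. The right side vanishes at k = 9, so the series terminates at degree 9.
Standard normalization L_n(0) = 1 gives a_0 = 1. Work upward with a_{k+1} = (k - 9) a_k / (k+1)^2:
  a_1 = (0 - 9)(1) / 1^2 = -9/1 = -9
  a_2 = (1 - 9)(-9) / 2^2 = 72/4 = 18
  a_3 = (2 - 9)(18) / 3^2 = -126/9 = -14
  a_4 = (3 - 9)(-14) / 4^2 = 84/16 = 21/4
  a_5 = (4 - 9)(21/4) / 5^2 = (-105/4)/25 = -21/20
  a_6 = (5 - 9)(-21/20) / 6^2 = (21/5)/36 = 7/60
  a_7 = (6 - 9)(7/60) / 7^2 = (-7/20)/49 = -1/140
  a_8 = (7 - 9)(-1/140) / 8^2 = (1/70)/64 = 1/4480
  a_9 = (8 - 9)(1/4480) / 9^2 = (-1/4480)/81 = -1/362880
Hence L_9(x) = -x^9/362880 + x^8/4480 - x^7/140 + 7 x^6/60 - 21 x^5/20 + 21 x^4/4 - 14 x^3 + 18 x^2 - 9 x + 1.

L_9(x); series = -x^9/362880 + x^8/4480 - x^7/140 + 7 x^6/60 - 21 x^5/20 + 21 x^4/4 - 14 x^3 + 18 x^2 - 9 x + 1


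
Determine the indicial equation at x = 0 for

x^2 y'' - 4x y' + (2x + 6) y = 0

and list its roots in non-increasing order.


Divide by x^2 to reach normal form y'' + P_1(x) y' + P_2(x) y = 0 with P_1(x) = -4/x and P_2(x) = 2/x + 6/x^2.
x = 0 is a singular point because the y'-coefficient -4/x has a pole at x = 0 and the y-coefficient 2/x + 6/x^2 has a pole at x = 0.
It is a regular singular point because x P_1(x) = p(x) = -4 and x^2 P_2(x) = q(x) = 2x + 6 are polynomials, hence analytic at x = 0.
p(0) = -4,  q(0) = 6.
Indicial equation: r(r-1) + p(0) r + q(0) = 0, i.e. r^2 + (p(0) - 1) r + q(0) = 0, i.e. r^2 - 5 r + 6 = 0.
Discriminant: (-5)^2 - 4(6) = 1, so r = (5 ± 1)/2.
Solving: r_1 = 3, r_2 = 2.

indicial: r^2 - 5 r + 6 = 0; roots r_1 = 3, r_2 = 2


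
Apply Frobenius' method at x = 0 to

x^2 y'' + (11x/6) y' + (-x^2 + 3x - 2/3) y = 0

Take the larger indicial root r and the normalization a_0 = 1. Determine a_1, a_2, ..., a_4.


Write in Frobenius form y'' + (p(x)/x) y' + (q(x)/x^2) y = 0:
  p(x) = 11/6,  q(x) = -x^2 + 3x - 2/3.
Indicial equation: r(r-1) + (11/6) r + (-2/3) = 0 -> roots r_1 = 1/2, r_2 = -4/3.
Take r = r_1 = 1/2. Let y(x) = x^r sum_{n>=0} a_n x^n with a_0 = 1.
Substitute y = x^r sum a_n x^n and match x^{r+n}. The recurrence is
  D(n) a_n + 3 a_{n-1} - 1 a_{n-2} = 0,  where D(n) = (r+n)(r+n-1) + (11/6)(r+n) + (-2/3).
  a_n = [-3 a_{n-1} + 1 a_{n-2}] / D(n).
Since the indicial polynomial factors as (r - r_1)(r - r_2), D(n) = (r_1 + n - r_1)(r_1 + n - r_2) = n(n + 11/6).
Evaluating step by step (a_0 = 1):
  n = 1: D(1) = 1(1 + 11/6) = 17/6; numerator = -3(1) = -3; a_1 = (-3)/(17/6) = -18/17
  n = 2: D(2) = 2(2 + 11/6) = 23/3; numerator = -3(-18/17) + 1(1) = 71/17; a_2 = (71/17)/(23/3) = 213/391
  n = 3: D(3) = 3(3 + 11/6) = 29/2; numerator = -3(213/391) + 1(-18/17) = -1053/391; a_3 = (-1053/391)/(29/2) = -2106/11339
  n = 4: D(4) = 4(4 + 11/6) = 70/3; numerator = -3(-2106/11339) + 1(213/391) = 735/667; a_4 = (735/667)/(70/3) = 63/1334

r = 1/2; a_0 = 1; a_1 = -18/17; a_2 = 213/391; a_3 = -2106/11339; a_4 = 63/1334


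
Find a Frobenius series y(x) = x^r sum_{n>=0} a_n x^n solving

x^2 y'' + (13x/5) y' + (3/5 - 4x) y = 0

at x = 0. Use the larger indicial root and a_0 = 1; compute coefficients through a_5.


Write in Frobenius form y'' + (p(x)/x) y' + (q(x)/x^2) y = 0:
  p(x) = 13/5,  q(x) = 3/5 - 4x.
Indicial equation: r(r-1) + (13/5) r + (3/5) = 0 -> roots r_1 = -3/5, r_2 = -1.
Take r = r_1 = -3/5. Let y(x) = x^r sum_{n>=0} a_n x^n with a_0 = 1.
Substitute y = x^r sum a_n x^n and match x^{r+n}. The recurrence is
  D(n) a_n - 4 a_{n-1} = 0,  where D(n) = (r+n)(r+n-1) + (13/5)(r+n) + (3/5).
  a_n = 4 / D(n) * a_{n-1}.
Since the indicial polynomial factors as (r - r_1)(r - r_2), D(n) = (r_1 + n - r_1)(r_1 + n - r_2) = n(n + 2/5).
Evaluating step by step (a_0 = 1):
  n = 1: D(1) = 1(1 + 2/5) = 7/5; numerator = 4(1) = 4; a_1 = (4)/(7/5) = 20/7
  n = 2: D(2) = 2(2 + 2/5) = 24/5; numerator = 4(20/7) = 80/7; a_2 = (80/7)/(24/5) = 50/21
  n = 3: D(3) = 3(3 + 2/5) = 51/5; numerator = 4(50/21) = 200/21; a_3 = (200/21)/(51/5) = 1000/1071
  n = 4: D(4) = 4(4 + 2/5) = 88/5; numerator = 4(1000/1071) = 4000/1071; a_4 = (4000/1071)/(88/5) = 2500/11781
  n = 5: D(5) = 5(5 + 2/5) = 27; numerator = 4(2500/11781) = 10000/11781; a_5 = (10000/11781)/(27) = 10000/318087

r = -3/5; a_0 = 1; a_1 = 20/7; a_2 = 50/21; a_3 = 1000/1071; a_4 = 2500/11781; a_5 = 10000/318087


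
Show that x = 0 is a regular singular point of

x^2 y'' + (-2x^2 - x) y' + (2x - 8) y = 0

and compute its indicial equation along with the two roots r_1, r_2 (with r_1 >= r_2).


Divide by x^2 to reach normal form y'' + P_1(x) y' + P_2(x) y = 0 with P_1(x) = -2 - 1/x and P_2(x) = 2/x - 8/x^2.
x = 0 is a singular point because the y'-coefficient -2 - 1/x has a pole at x = 0 and the y-coefficient 2/x - 8/x^2 has a pole at x = 0.
It is a regular singular point because x P_1(x) = p(x) = -2x - 1 and x^2 P_2(x) = q(x) = 2x - 8 are polynomials, hence analytic at x = 0.
p(0) = -1,  q(0) = -8.
Indicial equation: r(r-1) + p(0) r + q(0) = 0, i.e. r^2 + (p(0) - 1) r + q(0) = 0, i.e. r^2 - 2 r - 8 = 0.
Discriminant: (-2)^2 - 4(-8) = 36, so r = (2 ± 6)/2.
Solving: r_1 = 4, r_2 = -2.

indicial: r^2 - 2 r - 8 = 0; roots r_1 = 4, r_2 = -2


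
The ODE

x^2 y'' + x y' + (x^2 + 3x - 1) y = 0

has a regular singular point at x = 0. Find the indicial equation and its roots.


Divide by x^2 to reach normal form y'' + P_1(x) y' + P_2(x) y = 0 with P_1(x) = 1/x and P_2(x) = 1 + 3/x - 1/x^2.
x = 0 is a singular point because the y'-coefficient 1/x has a pole at x = 0 and the y-coefficient 1 + 3/x - 1/x^2 has a pole at x = 0.
It is a regular singular point because x P_1(x) = p(x) = 1 and x^2 P_2(x) = q(x) = x^2 + 3x - 1 are polynomials, hence analytic at x = 0.
p(0) = 1,  q(0) = -1.
Indicial equation: r(r-1) + p(0) r + q(0) = 0, i.e. r^2 + (p(0) - 1) r + q(0) = 0, i.e. r^2 - 1 = 0.
Discriminant: (0)^2 - 4(-1) = 4, so r = (0 ± 2)/2.
Solving: r_1 = 1, r_2 = -1.

indicial: r^2 - 1 = 0; roots r_1 = 1, r_2 = -1


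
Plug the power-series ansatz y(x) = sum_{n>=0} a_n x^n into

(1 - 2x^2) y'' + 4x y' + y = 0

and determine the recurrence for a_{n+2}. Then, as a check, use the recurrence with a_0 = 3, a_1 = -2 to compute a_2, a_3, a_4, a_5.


Substitute y = sum_n a_n x^n.
(1 - 2 x^2) y'' contributes (n+2)(n+1) a_{n+2} - 2 n(n-1) a_n at x^n.
4 x y'(x) contributes 4 n a_n at x^n.
y(x) contributes 1 a_n at x^n.
Matching x^n: (n+2)(n+1) a_{n+2} + (-2 n(n-1) + 4 n + 1) a_n = 0.
Thus a_{n+2} = (2 n(n-1) - 4 n - 1) / ((n+1)(n+2)) * a_n.

Check with a_0 = 3, a_1 = -2 (apply the recurrence for n = 0, 1, 2, 3): a_0 = 3, a_1 = -2, a_2 = -3/2, a_3 = 5/3, a_4 = 5/8, a_5 = -1/12.

a_(n+2) = (2 n(n-1) - 4 n - 1) / ((n+1)(n+2)) * a_n; check: a_0 = 3, a_1 = -2, a_2 = -3/2, a_3 = 5/3, a_4 = 5/8, a_5 = -1/12


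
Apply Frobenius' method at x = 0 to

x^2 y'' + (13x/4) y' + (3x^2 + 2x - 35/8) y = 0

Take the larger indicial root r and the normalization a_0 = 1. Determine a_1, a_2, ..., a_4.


Write in Frobenius form y'' + (p(x)/x) y' + (q(x)/x^2) y = 0:
  p(x) = 13/4,  q(x) = 3x^2 + 2x - 35/8.
Indicial equation: r(r-1) + (13/4) r + (-35/8) = 0 -> roots r_1 = 5/4, r_2 = -7/2.
Take r = r_1 = 5/4. Let y(x) = x^r sum_{n>=0} a_n x^n with a_0 = 1.
Substitute y = x^r sum a_n x^n and match x^{r+n}. The recurrence is
  D(n) a_n + 2 a_{n-1} + 3 a_{n-2} = 0,  where D(n) = (r+n)(r+n-1) + (13/4)(r+n) + (-35/8).
  a_n = [-2 a_{n-1} - 3 a_{n-2}] / D(n).
Since the indicial polynomial factors as (r - r_1)(r - r_2), D(n) = (r_1 + n - r_1)(r_1 + n - r_2) = n(n + 19/4).
Evaluating step by step (a_0 = 1):
  n = 1: D(1) = 1(1 + 19/4) = 23/4; numerator = -2(1) = -2; a_1 = (-2)/(23/4) = -8/23
  n = 2: D(2) = 2(2 + 19/4) = 27/2; numerator = -2(-8/23) - 3(1) = -53/23; a_2 = (-53/23)/(27/2) = -106/621
  n = 3: D(3) = 3(3 + 19/4) = 93/4; numerator = -2(-106/621) - 3(-8/23) = 860/621; a_3 = (860/621)/(93/4) = 3440/57753
  n = 4: D(4) = 4(4 + 19/4) = 35; numerator = -2(3440/57753) - 3(-106/621) = 22694/57753; a_4 = (22694/57753)/(35) = 3242/288765

r = 5/4; a_0 = 1; a_1 = -8/23; a_2 = -106/621; a_3 = 3440/57753; a_4 = 3242/288765


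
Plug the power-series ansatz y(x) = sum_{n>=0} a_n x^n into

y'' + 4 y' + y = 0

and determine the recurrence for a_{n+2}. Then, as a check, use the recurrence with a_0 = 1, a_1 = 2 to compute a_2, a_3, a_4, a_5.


Substitute y = sum_n a_n x^n.
y''(x) has coefficient (n+2)(n+1) a_{n+2} at x^n;
4 y'(x) has coefficient 4 (n+1) a_{n+1} at x^n;
y(x) has coefficient 1 a_n at x^n.
Matching x^n: (n+2)(n+1) a_{n+2} + 4 (n+1) a_{n+1} + 1 a_n = 0.
Thus a_{n+2} = [-4 (n+1) a_{n+1} - 1 a_n] / ((n+1)(n+2)).

Check with a_0 = 1, a_1 = 2 (apply the recurrence for n = 0, 1, 2, 3): a_0 = 1, a_1 = 2, a_2 = -9/2, a_3 = 17/3, a_4 = -127/24, a_5 = 79/20.

a_(n+2) = [-4 (n+1) a_(n+1) - 1 a_n] / ((n+1)(n+2)); check: a_0 = 1, a_1 = 2, a_2 = -9/2, a_3 = 17/3, a_4 = -127/24, a_5 = 79/20


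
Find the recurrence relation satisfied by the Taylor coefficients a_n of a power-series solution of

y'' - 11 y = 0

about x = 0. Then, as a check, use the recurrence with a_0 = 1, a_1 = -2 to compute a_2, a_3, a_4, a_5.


Substitute y = sum_n a_n x^n into y'' + (const) y = 0.
y''(x) = sum_{n>=0} (n+2)(n+1) a_{n+2} x^n.
The ODE becomes sum_n [(n+2)(n+1) a_{n+2} - 11 a_n] x^n = 0.
Setting each coefficient to zero gives the recurrence:
  (n+2)(n+1) a_{n+2} - 11 a_n = 0,
  a_{n+2} = 11 / ((n+1)(n+2)) a_n.

Check with a_0 = 1, a_1 = -2 (apply the recurrence for n = 0, 1, 2, 3): a_0 = 1, a_1 = -2, a_2 = 11/2, a_3 = -11/3, a_4 = 121/24, a_5 = -121/60.

a_{n+2} = 11/((n+1)(n+2)) * a_n; check: a_0 = 1, a_1 = -2, a_2 = 11/2, a_3 = -11/3, a_4 = 121/24, a_5 = -121/60


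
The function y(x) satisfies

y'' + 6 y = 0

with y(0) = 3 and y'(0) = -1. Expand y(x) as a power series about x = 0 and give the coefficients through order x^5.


Ansatz: y(x) = sum_{n>=0} a_n x^n, so y'(x) = sum_{n>=1} n a_n x^(n-1) and y''(x) = sum_{n>=2} n(n-1) a_n x^(n-2).
Substitute into P(x) y'' + Q(x) y' + R(x) y = 0 with P(x) = 1, Q(x) = 0, R(x) = 6, and match powers of x.
Initial conditions: a_0 = 3, a_1 = -1.
Setting the coefficient of each power of x to zero and solving order by order (substituting the coefficients already found):
  x^0: 2 a_2 + 6 a_0 = 0  ->  2 a_2 = -6 a_0 = -18  ->  a_2 = -9
  x^1: 6 a_3 + 6 a_1 = 0  ->  6 a_3 = -6 a_1 = 6  ->  a_3 = 1
  x^2: 12 a_4 + 6 a_2 = 0  ->  12 a_4 = -6 a_2 = 54  ->  a_4 = 9/2
  x^3: 20 a_5 + 6 a_3 = 0  ->  20 a_5 = -6 a_3 = -6  ->  a_5 = -3/10
Truncated series: y(x) = 3 - x - 9 x^2 + x^3 + (9/2) x^4 - (3/10) x^5 + O(x^6).

a_0 = 3; a_1 = -1; a_2 = -9; a_3 = 1; a_4 = 9/2; a_5 = -3/10


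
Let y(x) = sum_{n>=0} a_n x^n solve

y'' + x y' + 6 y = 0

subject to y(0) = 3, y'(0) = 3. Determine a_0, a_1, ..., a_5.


Ansatz: y(x) = sum_{n>=0} a_n x^n, so y'(x) = sum_{n>=1} n a_n x^(n-1) and y''(x) = sum_{n>=2} n(n-1) a_n x^(n-2).
Substitute into P(x) y'' + Q(x) y' + R(x) y = 0 with P(x) = 1, Q(x) = x, R(x) = 6, and match powers of x.
Initial conditions: a_0 = 3, a_1 = 3.
Setting the coefficient of each power of x to zero and solving order by order (substituting the coefficients already found):
  x^0: 2 a_2 + 6 a_0 = 0  ->  2 a_2 = -6 a_0 = -18  ->  a_2 = -9
  x^1: 6 a_3 + 7 a_1 = 0  ->  6 a_3 = -7 a_1 = -21  ->  a_3 = -7/2
  x^2: 12 a_4 + 8 a_2 = 0  ->  12 a_4 = -8 a_2 = 72  ->  a_4 = 6
  x^3: 20 a_5 + 9 a_3 = 0  ->  20 a_5 = -9 a_3 = 63/2  ->  a_5 = 63/40
Truncated series: y(x) = 3 + 3 x - 9 x^2 - (7/2) x^3 + 6 x^4 + (63/40) x^5 + O(x^6).

a_0 = 3; a_1 = 3; a_2 = -9; a_3 = -7/2; a_4 = 6; a_5 = 63/40


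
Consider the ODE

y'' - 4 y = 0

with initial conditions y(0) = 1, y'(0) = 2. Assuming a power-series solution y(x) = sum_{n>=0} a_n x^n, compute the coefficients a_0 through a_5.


Ansatz: y(x) = sum_{n>=0} a_n x^n, so y'(x) = sum_{n>=1} n a_n x^(n-1) and y''(x) = sum_{n>=2} n(n-1) a_n x^(n-2).
Substitute into P(x) y'' + Q(x) y' + R(x) y = 0 with P(x) = 1, Q(x) = 0, R(x) = -4, and match powers of x.
Initial conditions: a_0 = 1, a_1 = 2.
Setting the coefficient of each power of x to zero and solving order by order (substituting the coefficients already found):
  x^0: 2 a_2 - 4 a_0 = 0  ->  2 a_2 = 4 a_0 = 4  ->  a_2 = 2
  x^1: 6 a_3 - 4 a_1 = 0  ->  6 a_3 = 4 a_1 = 8  ->  a_3 = 4/3
  x^2: 12 a_4 - 4 a_2 = 0  ->  12 a_4 = 4 a_2 = 8  ->  a_4 = 2/3
  x^3: 20 a_5 - 4 a_3 = 0  ->  20 a_5 = 4 a_3 = 16/3  ->  a_5 = 4/15
Truncated series: y(x) = 1 + 2 x + 2 x^2 + (4/3) x^3 + (2/3) x^4 + (4/15) x^5 + O(x^6).

a_0 = 1; a_1 = 2; a_2 = 2; a_3 = 4/3; a_4 = 2/3; a_5 = 4/15


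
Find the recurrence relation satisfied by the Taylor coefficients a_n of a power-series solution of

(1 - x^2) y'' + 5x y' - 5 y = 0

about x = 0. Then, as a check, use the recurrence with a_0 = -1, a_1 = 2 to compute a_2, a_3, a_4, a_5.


Substitute y = sum_n a_n x^n.
(1 - 1 x^2) y'' contributes (n+2)(n+1) a_{n+2} - n(n-1) a_n at x^n.
5 x y'(x) contributes 5 n a_n at x^n.
-5 y(x) contributes -5 a_n at x^n.
Matching x^n: (n+2)(n+1) a_{n+2} + (-n(n-1) + 5 n - 5) a_n = 0.
Thus a_{n+2} = (n(n-1) - 5 n + 5) / ((n+1)(n+2)) * a_n.

Check with a_0 = -1, a_1 = 2 (apply the recurrence for n = 0, 1, 2, 3): a_0 = -1, a_1 = 2, a_2 = -5/2, a_3 = 0, a_4 = 5/8, a_5 = 0.

a_(n+2) = (n(n-1) - 5 n + 5) / ((n+1)(n+2)) * a_n; check: a_0 = -1, a_1 = 2, a_2 = -5/2, a_3 = 0, a_4 = 5/8, a_5 = 0


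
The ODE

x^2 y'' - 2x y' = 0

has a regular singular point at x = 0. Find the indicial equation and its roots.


Divide by x^2 to reach normal form y'' + P_1(x) y' + P_2(x) y = 0 with P_1(x) = -2/x and P_2(x) = 0.
x = 0 is a singular point because the y'-coefficient -2/x has a pole at x = 0.
It is a regular singular point because x P_1(x) = p(x) = -2 and x^2 P_2(x) = q(x) = 0 are polynomials, hence analytic at x = 0.
p(0) = -2,  q(0) = 0.
Indicial equation: r(r-1) + p(0) r + q(0) = 0, i.e. r^2 + (p(0) - 1) r + q(0) = 0, i.e. r^2 - 3 r = 0.
Discriminant: (-3)^2 - 4(0) = 9, so r = (3 ± 3)/2.
Solving: r_1 = 3, r_2 = 0.

indicial: r^2 - 3 r = 0; roots r_1 = 3, r_2 = 0


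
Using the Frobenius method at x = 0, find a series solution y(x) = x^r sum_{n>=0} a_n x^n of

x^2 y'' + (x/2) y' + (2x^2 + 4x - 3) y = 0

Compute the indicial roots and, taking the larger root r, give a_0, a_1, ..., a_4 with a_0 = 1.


Write in Frobenius form y'' + (p(x)/x) y' + (q(x)/x^2) y = 0:
  p(x) = 1/2,  q(x) = 2x^2 + 4x - 3.
Indicial equation: r(r-1) + (1/2) r + (-3) = 0 -> roots r_1 = 2, r_2 = -3/2.
Take r = r_1 = 2. Let y(x) = x^r sum_{n>=0} a_n x^n with a_0 = 1.
Substitute y = x^r sum a_n x^n and match x^{r+n}. The recurrence is
  D(n) a_n + 4 a_{n-1} + 2 a_{n-2} = 0,  where D(n) = (r+n)(r+n-1) + (1/2)(r+n) + (-3).
  a_n = [-4 a_{n-1} - 2 a_{n-2}] / D(n).
Since the indicial polynomial factors as (r - r_1)(r - r_2), D(n) = (r_1 + n - r_1)(r_1 + n - r_2) = n(n + 7/2).
Evaluating step by step (a_0 = 1):
  n = 1: D(1) = 1(1 + 7/2) = 9/2; numerator = -4(1) = -4; a_1 = (-4)/(9/2) = -8/9
  n = 2: D(2) = 2(2 + 7/2) = 11; numerator = -4(-8/9) - 2(1) = 14/9; a_2 = (14/9)/(11) = 14/99
  n = 3: D(3) = 3(3 + 7/2) = 39/2; numerator = -4(14/99) - 2(-8/9) = 40/33; a_3 = (40/33)/(39/2) = 80/1287
  n = 4: D(4) = 4(4 + 7/2) = 30; numerator = -4(80/1287) - 2(14/99) = -76/143; a_4 = (-76/143)/(30) = -38/2145

r = 2; a_0 = 1; a_1 = -8/9; a_2 = 14/99; a_3 = 80/1287; a_4 = -38/2145


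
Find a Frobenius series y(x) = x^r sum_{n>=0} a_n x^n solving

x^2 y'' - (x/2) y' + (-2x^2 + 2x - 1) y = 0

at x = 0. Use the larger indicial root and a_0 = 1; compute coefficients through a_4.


Write in Frobenius form y'' + (p(x)/x) y' + (q(x)/x^2) y = 0:
  p(x) = -1/2,  q(x) = -2x^2 + 2x - 1.
Indicial equation: r(r-1) + (-1/2) r + (-1) = 0 -> roots r_1 = 2, r_2 = -1/2.
Take r = r_1 = 2. Let y(x) = x^r sum_{n>=0} a_n x^n with a_0 = 1.
Substitute y = x^r sum a_n x^n and match x^{r+n}. The recurrence is
  D(n) a_n + 2 a_{n-1} - 2 a_{n-2} = 0,  where D(n) = (r+n)(r+n-1) + (-1/2)(r+n) + (-1).
  a_n = [-2 a_{n-1} + 2 a_{n-2}] / D(n).
Since the indicial polynomial factors as (r - r_1)(r - r_2), D(n) = (r_1 + n - r_1)(r_1 + n - r_2) = n(n + 5/2).
Evaluating step by step (a_0 = 1):
  n = 1: D(1) = 1(1 + 5/2) = 7/2; numerator = -2(1) = -2; a_1 = (-2)/(7/2) = -4/7
  n = 2: D(2) = 2(2 + 5/2) = 9; numerator = -2(-4/7) + 2(1) = 22/7; a_2 = (22/7)/(9) = 22/63
  n = 3: D(3) = 3(3 + 5/2) = 33/2; numerator = -2(22/63) + 2(-4/7) = -116/63; a_3 = (-116/63)/(33/2) = -232/2079
  n = 4: D(4) = 4(4 + 5/2) = 26; numerator = -2(-232/2079) + 2(22/63) = 1916/2079; a_4 = (1916/2079)/(26) = 958/27027

r = 2; a_0 = 1; a_1 = -4/7; a_2 = 22/63; a_3 = -232/2079; a_4 = 958/27027


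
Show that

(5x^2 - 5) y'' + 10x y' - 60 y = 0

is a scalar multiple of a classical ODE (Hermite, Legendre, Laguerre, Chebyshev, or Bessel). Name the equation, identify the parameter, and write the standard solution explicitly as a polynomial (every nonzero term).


All three coefficients share the factor -5; dividing through by -5 gives  (1 - x^2) y'' - 2x y' + 12 y = 0.
This matches the Legendre equation (1 - x^2) y'' - 2x y' + n(n+1) y = 0 (note the -2x y' term) with n(n+1) = 12, so n = 3; the polynomial solution is P_3(x).
With y = sum_k a_k x^k, matching x^k gives (k+2)(k+1) a_{k+2} = [k(k+1) - n(n+1)] a_k = (k - 3)(k + 4) a_k. The right side vanishes at k = 3, so the series with the parity of 3 terminates at degree 3.
Standard normalization (P_n(1) = 1): leading coefficient (2n)!/(2^n (n!)^2) = 720/(8*36) = 5/2, so a_3 = 5/2. Work downward with a_k = (k+1)(k+2) a_{k+2} / ((k - 3)(k + 4)):
  a_1 = (2)(3)(5/2) / ((1 - 3)(1 + 4)) = 15/(-10) = -3/2
Hence P_3(x) = 5 x^3/2 - 3 x/2.

P_3(x); series = 5 x^3/2 - 3 x/2


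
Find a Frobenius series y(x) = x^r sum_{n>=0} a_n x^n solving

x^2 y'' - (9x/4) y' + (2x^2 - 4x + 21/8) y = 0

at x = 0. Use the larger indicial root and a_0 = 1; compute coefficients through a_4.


Write in Frobenius form y'' + (p(x)/x) y' + (q(x)/x^2) y = 0:
  p(x) = -9/4,  q(x) = 2x^2 - 4x + 21/8.
Indicial equation: r(r-1) + (-9/4) r + (21/8) = 0 -> roots r_1 = 7/4, r_2 = 3/2.
Take r = r_1 = 7/4. Let y(x) = x^r sum_{n>=0} a_n x^n with a_0 = 1.
Substitute y = x^r sum a_n x^n and match x^{r+n}. The recurrence is
  D(n) a_n - 4 a_{n-1} + 2 a_{n-2} = 0,  where D(n) = (r+n)(r+n-1) + (-9/4)(r+n) + (21/8).
  a_n = [4 a_{n-1} - 2 a_{n-2}] / D(n).
Since the indicial polynomial factors as (r - r_1)(r - r_2), D(n) = (r_1 + n - r_1)(r_1 + n - r_2) = n(n + 1/4).
Evaluating step by step (a_0 = 1):
  n = 1: D(1) = 1(1 + 1/4) = 5/4; numerator = 4(1) = 4; a_1 = (4)/(5/4) = 16/5
  n = 2: D(2) = 2(2 + 1/4) = 9/2; numerator = 4(16/5) - 2(1) = 54/5; a_2 = (54/5)/(9/2) = 12/5
  n = 3: D(3) = 3(3 + 1/4) = 39/4; numerator = 4(12/5) - 2(16/5) = 16/5; a_3 = (16/5)/(39/4) = 64/195
  n = 4: D(4) = 4(4 + 1/4) = 17; numerator = 4(64/195) - 2(12/5) = -136/39; a_4 = (-136/39)/(17) = -8/39

r = 7/4; a_0 = 1; a_1 = 16/5; a_2 = 12/5; a_3 = 64/195; a_4 = -8/39


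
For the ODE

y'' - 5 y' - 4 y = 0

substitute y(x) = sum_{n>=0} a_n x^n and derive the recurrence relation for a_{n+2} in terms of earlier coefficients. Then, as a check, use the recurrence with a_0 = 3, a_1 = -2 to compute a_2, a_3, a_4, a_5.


Substitute y = sum_n a_n x^n.
y''(x) has coefficient (n+2)(n+1) a_{n+2} at x^n;
-5 y'(x) has coefficient -5 (n+1) a_{n+1} at x^n;
-4 y(x) has coefficient -4 a_n at x^n.
Matching x^n: (n+2)(n+1) a_{n+2} - 5 (n+1) a_{n+1} - 4 a_n = 0.
Thus a_{n+2} = [5 (n+1) a_{n+1} + 4 a_n] / ((n+1)(n+2)).

Check with a_0 = 3, a_1 = -2 (apply the recurrence for n = 0, 1, 2, 3): a_0 = 3, a_1 = -2, a_2 = 1, a_3 = 1/3, a_4 = 3/4, a_5 = 49/60.

a_(n+2) = [5 (n+1) a_(n+1) + 4 a_n] / ((n+1)(n+2)); check: a_0 = 3, a_1 = -2, a_2 = 1, a_3 = 1/3, a_4 = 3/4, a_5 = 49/60


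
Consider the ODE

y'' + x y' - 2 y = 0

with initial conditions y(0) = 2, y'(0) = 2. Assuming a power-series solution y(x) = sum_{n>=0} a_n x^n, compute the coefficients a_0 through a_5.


Ansatz: y(x) = sum_{n>=0} a_n x^n, so y'(x) = sum_{n>=1} n a_n x^(n-1) and y''(x) = sum_{n>=2} n(n-1) a_n x^(n-2).
Substitute into P(x) y'' + Q(x) y' + R(x) y = 0 with P(x) = 1, Q(x) = x, R(x) = -2, and match powers of x.
Initial conditions: a_0 = 2, a_1 = 2.
Setting the coefficient of each power of x to zero and solving order by order (substituting the coefficients already found):
  x^0: 2 a_2 - 2 a_0 = 0  ->  2 a_2 = 2 a_0 = 4  ->  a_2 = 2
  x^1: 6 a_3 - a_1 = 0  ->  6 a_3 = a_1 = 2  ->  a_3 = 1/3
  x^2: 12 a_4 = 0  ->  a_4 = 0
  x^3: 20 a_5 + a_3 = 0  ->  20 a_5 = -a_3 = -1/3  ->  a_5 = -1/60
Truncated series: y(x) = 2 + 2 x + 2 x^2 + (1/3) x^3 - (1/60) x^5 + O(x^6).

a_0 = 2; a_1 = 2; a_2 = 2; a_3 = 1/3; a_4 = 0; a_5 = -1/60


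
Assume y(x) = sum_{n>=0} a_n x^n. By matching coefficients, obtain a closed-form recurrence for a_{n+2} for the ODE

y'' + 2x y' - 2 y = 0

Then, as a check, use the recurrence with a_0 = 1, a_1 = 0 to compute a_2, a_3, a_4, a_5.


Substitute y = sum_n a_n x^n.
y''(x) has coefficient (n+2)(n+1) a_{n+2} at x^n;
2 x y'(x) has coefficient 2 n a_n at x^n (shift);
-2 y(x) has coefficient -2 a_n at x^n.
Matching x^n: (n+2)(n+1) a_{n+2} + (2n - 2) a_n = 0.
Thus a_{n+2} = (-2n + 2) / ((n+1)(n+2)) * a_n.

Check with a_0 = 1, a_1 = 0 (apply the recurrence for n = 0, 1, 2, 3): a_0 = 1, a_1 = 0, a_2 = 1, a_3 = 0, a_4 = -1/6, a_5 = 0.

a_(n+2) = (-2n + 2) / ((n+1)(n+2)) * a_n; check: a_0 = 1, a_1 = 0, a_2 = 1, a_3 = 0, a_4 = -1/6, a_5 = 0


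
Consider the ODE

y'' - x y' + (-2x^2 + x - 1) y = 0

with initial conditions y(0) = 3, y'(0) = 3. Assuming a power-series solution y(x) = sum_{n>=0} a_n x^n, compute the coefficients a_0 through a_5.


Ansatz: y(x) = sum_{n>=0} a_n x^n, so y'(x) = sum_{n>=1} n a_n x^(n-1) and y''(x) = sum_{n>=2} n(n-1) a_n x^(n-2).
Substitute into P(x) y'' + Q(x) y' + R(x) y = 0 with P(x) = 1, Q(x) = -x, R(x) = -2x^2 + x - 1, and match powers of x.
Initial conditions: a_0 = 3, a_1 = 3.
Setting the coefficient of each power of x to zero and solving order by order (substituting the coefficients already found):
  x^0: 2 a_2 - a_0 = 0  ->  2 a_2 = a_0 = 3  ->  a_2 = 3/2
  x^1: 6 a_3 - 2 a_1 + a_0 = 0  ->  6 a_3 = 2 a_1 - a_0 = 3  ->  a_3 = 1/2
  x^2: 12 a_4 - 3 a_2 + a_1 - 2 a_0 = 0  ->  12 a_4 = 3 a_2 - a_1 + 2 a_0 = 15/2  ->  a_4 = 5/8
  x^3: 20 a_5 - 4 a_3 + a_2 - 2 a_1 = 0  ->  20 a_5 = 4 a_3 - a_2 + 2 a_1 = 13/2  ->  a_5 = 13/40
Truncated series: y(x) = 3 + 3 x + (3/2) x^2 + (1/2) x^3 + (5/8) x^4 + (13/40) x^5 + O(x^6).

a_0 = 3; a_1 = 3; a_2 = 3/2; a_3 = 1/2; a_4 = 5/8; a_5 = 13/40


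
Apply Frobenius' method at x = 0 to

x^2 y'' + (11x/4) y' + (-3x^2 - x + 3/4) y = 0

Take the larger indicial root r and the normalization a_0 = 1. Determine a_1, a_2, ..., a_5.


Write in Frobenius form y'' + (p(x)/x) y' + (q(x)/x^2) y = 0:
  p(x) = 11/4,  q(x) = -3x^2 - x + 3/4.
Indicial equation: r(r-1) + (11/4) r + (3/4) = 0 -> roots r_1 = -3/4, r_2 = -1.
Take r = r_1 = -3/4. Let y(x) = x^r sum_{n>=0} a_n x^n with a_0 = 1.
Substitute y = x^r sum a_n x^n and match x^{r+n}. The recurrence is
  D(n) a_n - 1 a_{n-1} - 3 a_{n-2} = 0,  where D(n) = (r+n)(r+n-1) + (11/4)(r+n) + (3/4).
  a_n = [1 a_{n-1} + 3 a_{n-2}] / D(n).
Since the indicial polynomial factors as (r - r_1)(r - r_2), D(n) = (r_1 + n - r_1)(r_1 + n - r_2) = n(n + 1/4).
Evaluating step by step (a_0 = 1):
  n = 1: D(1) = 1(1 + 1/4) = 5/4; numerator = 1(1) = 1; a_1 = (1)/(5/4) = 4/5
  n = 2: D(2) = 2(2 + 1/4) = 9/2; numerator = 1(4/5) + 3(1) = 19/5; a_2 = (19/5)/(9/2) = 38/45
  n = 3: D(3) = 3(3 + 1/4) = 39/4; numerator = 1(38/45) + 3(4/5) = 146/45; a_3 = (146/45)/(39/4) = 584/1755
  n = 4: D(4) = 4(4 + 1/4) = 17; numerator = 1(584/1755) + 3(38/45) = 1006/351; a_4 = (1006/351)/(17) = 1006/5967
  n = 5: D(5) = 5(5 + 1/4) = 105/4; numerator = 1(1006/5967) + 3(584/1755) = 2678/2295; a_5 = (2678/2295)/(105/4) = 10712/240975

r = -3/4; a_0 = 1; a_1 = 4/5; a_2 = 38/45; a_3 = 584/1755; a_4 = 1006/5967; a_5 = 10712/240975


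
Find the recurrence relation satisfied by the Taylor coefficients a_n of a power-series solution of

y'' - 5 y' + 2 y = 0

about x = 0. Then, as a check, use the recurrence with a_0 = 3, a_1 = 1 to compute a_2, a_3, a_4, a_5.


Substitute y = sum_n a_n x^n.
y''(x) has coefficient (n+2)(n+1) a_{n+2} at x^n;
-5 y'(x) has coefficient -5 (n+1) a_{n+1} at x^n;
2 y(x) has coefficient 2 a_n at x^n.
Matching x^n: (n+2)(n+1) a_{n+2} - 5 (n+1) a_{n+1} + 2 a_n = 0.
Thus a_{n+2} = [5 (n+1) a_{n+1} - 2 a_n] / ((n+1)(n+2)).

Check with a_0 = 3, a_1 = 1 (apply the recurrence for n = 0, 1, 2, 3): a_0 = 3, a_1 = 1, a_2 = -1/2, a_3 = -7/6, a_4 = -11/8, a_5 = -151/120.

a_(n+2) = [5 (n+1) a_(n+1) - 2 a_n] / ((n+1)(n+2)); check: a_0 = 3, a_1 = 1, a_2 = -1/2, a_3 = -7/6, a_4 = -11/8, a_5 = -151/120


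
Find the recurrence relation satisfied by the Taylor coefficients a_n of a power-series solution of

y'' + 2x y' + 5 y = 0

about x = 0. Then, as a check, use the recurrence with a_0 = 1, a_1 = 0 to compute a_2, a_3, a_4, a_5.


Substitute y = sum_n a_n x^n.
y''(x) has coefficient (n+2)(n+1) a_{n+2} at x^n;
2 x y'(x) has coefficient 2 n a_n at x^n (shift);
5 y(x) has coefficient 5 a_n at x^n.
Matching x^n: (n+2)(n+1) a_{n+2} + (2n + 5) a_n = 0.
Thus a_{n+2} = (-2n - 5) / ((n+1)(n+2)) * a_n.

Check with a_0 = 1, a_1 = 0 (apply the recurrence for n = 0, 1, 2, 3): a_0 = 1, a_1 = 0, a_2 = -5/2, a_3 = 0, a_4 = 15/8, a_5 = 0.

a_(n+2) = (-2n - 5) / ((n+1)(n+2)) * a_n; check: a_0 = 1, a_1 = 0, a_2 = -5/2, a_3 = 0, a_4 = 15/8, a_5 = 0


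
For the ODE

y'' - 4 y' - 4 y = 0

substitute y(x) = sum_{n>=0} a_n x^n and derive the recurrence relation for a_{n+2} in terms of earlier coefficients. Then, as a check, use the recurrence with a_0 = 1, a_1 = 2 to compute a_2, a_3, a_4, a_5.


Substitute y = sum_n a_n x^n.
y''(x) has coefficient (n+2)(n+1) a_{n+2} at x^n;
-4 y'(x) has coefficient -4 (n+1) a_{n+1} at x^n;
-4 y(x) has coefficient -4 a_n at x^n.
Matching x^n: (n+2)(n+1) a_{n+2} - 4 (n+1) a_{n+1} - 4 a_n = 0.
Thus a_{n+2} = [4 (n+1) a_{n+1} + 4 a_n] / ((n+1)(n+2)).

Check with a_0 = 1, a_1 = 2 (apply the recurrence for n = 0, 1, 2, 3): a_0 = 1, a_1 = 2, a_2 = 6, a_3 = 28/3, a_4 = 34/3, a_5 = 164/15.

a_(n+2) = [4 (n+1) a_(n+1) + 4 a_n] / ((n+1)(n+2)); check: a_0 = 1, a_1 = 2, a_2 = 6, a_3 = 28/3, a_4 = 34/3, a_5 = 164/15


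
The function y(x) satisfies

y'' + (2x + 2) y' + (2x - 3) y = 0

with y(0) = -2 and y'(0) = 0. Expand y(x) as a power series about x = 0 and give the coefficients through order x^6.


Ansatz: y(x) = sum_{n>=0} a_n x^n, so y'(x) = sum_{n>=1} n a_n x^(n-1) and y''(x) = sum_{n>=2} n(n-1) a_n x^(n-2).
Substitute into P(x) y'' + Q(x) y' + R(x) y = 0 with P(x) = 1, Q(x) = 2x + 2, R(x) = 2x - 3, and match powers of x.
Initial conditions: a_0 = -2, a_1 = 0.
Setting the coefficient of each power of x to zero and solving order by order (substituting the coefficients already found):
  x^0: 2 a_2 + 2 a_1 - 3 a_0 = 0  ->  2 a_2 = -2 a_1 + 3 a_0 = -6  ->  a_2 = -3
  x^1: 6 a_3 + 4 a_2 - a_1 + 2 a_0 = 0  ->  6 a_3 = -4 a_2 + a_1 - 2 a_0 = 16  ->  a_3 = 8/3
  x^2: 12 a_4 + 6 a_3 + a_2 + 2 a_1 = 0  ->  12 a_4 = -6 a_3 - a_2 - 2 a_1 = -13  ->  a_4 = -13/12
  x^3: 20 a_5 + 8 a_4 + 3 a_3 + 2 a_2 = 0  ->  20 a_5 = -8 a_4 - 3 a_3 - 2 a_2 = 20/3  ->  a_5 = 1/3
  x^4: 30 a_6 + 10 a_5 + 5 a_4 + 2 a_3 = 0  ->  30 a_6 = -10 a_5 - 5 a_4 - 2 a_3 = -13/4  ->  a_6 = -13/120
Truncated series: y(x) = -2 - 3 x^2 + (8/3) x^3 - (13/12) x^4 + (1/3) x^5 - (13/120) x^6 + O(x^7).

a_0 = -2; a_1 = 0; a_2 = -3; a_3 = 8/3; a_4 = -13/12; a_5 = 1/3; a_6 = -13/120


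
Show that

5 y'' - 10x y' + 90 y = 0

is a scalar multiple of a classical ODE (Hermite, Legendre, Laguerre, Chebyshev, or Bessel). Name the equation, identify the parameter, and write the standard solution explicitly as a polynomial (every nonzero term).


All three coefficients share the factor 5; dividing through by 5 gives  y'' - 2x y' + 18 y = 0.
This matches the Hermite equation y'' - 2x y' + 2n y = 0 with 2n = 18, so n = 9; the polynomial solution is H_9(x).
With y = sum_k a_k x^k, matching x^k gives (k+2)(k+1) a_{k+2} = 2(k - n) a_k = 2(k - 9) a_k. The right side vanishes at k = 9, so the series with the parity of 9 terminates at degree 9.
Standard normalization: leading coefficient of H_n is 2^n, so a_9 = 2^9 = 512. Work downward with a_k = (k+1)(k+2) a_{k+2} / (2(k - n)):
  a_7 = (8)(9)(512) / (2(7 - 9)) = 36864/(-4) = -9216
  a_5 = (6)(7)(-9216) / (2(5 - 9)) = -387072/(-8) = 48384
  a_3 = (4)(5)(48384) / (2(3 - 9)) = 967680/(-12) = -80640
  a_1 = (2)(3)(-80640) / (2(1 - 9)) = -483840/(-16) = 30240
Hence H_9(x) = 512 x^9 - 9216 x^7 + 48384 x^5 - 80640 x^3 + 30240 x.

H_9(x); series = 512 x^9 - 9216 x^7 + 48384 x^5 - 80640 x^3 + 30240 x


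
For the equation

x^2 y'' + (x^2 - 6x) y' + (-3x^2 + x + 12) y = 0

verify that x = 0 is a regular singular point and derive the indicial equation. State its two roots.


Divide by x^2 to reach normal form y'' + P_1(x) y' + P_2(x) y = 0 with P_1(x) = 1 - 6/x and P_2(x) = -3 + 1/x + 12/x^2.
x = 0 is a singular point because the y'-coefficient 1 - 6/x has a pole at x = 0 and the y-coefficient -3 + 1/x + 12/x^2 has a pole at x = 0.
It is a regular singular point because x P_1(x) = p(x) = x - 6 and x^2 P_2(x) = q(x) = -3x^2 + x + 12 are polynomials, hence analytic at x = 0.
p(0) = -6,  q(0) = 12.
Indicial equation: r(r-1) + p(0) r + q(0) = 0, i.e. r^2 + (p(0) - 1) r + q(0) = 0, i.e. r^2 - 7 r + 12 = 0.
Discriminant: (-7)^2 - 4(12) = 1, so r = (7 ± 1)/2.
Solving: r_1 = 4, r_2 = 3.

indicial: r^2 - 7 r + 12 = 0; roots r_1 = 4, r_2 = 3


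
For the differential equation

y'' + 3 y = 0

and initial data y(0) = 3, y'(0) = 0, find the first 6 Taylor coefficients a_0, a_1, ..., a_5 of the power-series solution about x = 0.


Ansatz: y(x) = sum_{n>=0} a_n x^n, so y'(x) = sum_{n>=1} n a_n x^(n-1) and y''(x) = sum_{n>=2} n(n-1) a_n x^(n-2).
Substitute into P(x) y'' + Q(x) y' + R(x) y = 0 with P(x) = 1, Q(x) = 0, R(x) = 3, and match powers of x.
Initial conditions: a_0 = 3, a_1 = 0.
Setting the coefficient of each power of x to zero and solving order by order (substituting the coefficients already found):
  x^0: 2 a_2 + 3 a_0 = 0  ->  2 a_2 = -3 a_0 = -9  ->  a_2 = -9/2
  x^1: 6 a_3 + 3 a_1 = 0  ->  6 a_3 = -3 a_1 = 0  ->  a_3 = 0
  x^2: 12 a_4 + 3 a_2 = 0  ->  12 a_4 = -3 a_2 = 27/2  ->  a_4 = 9/8
  x^3: 20 a_5 + 3 a_3 = 0  ->  20 a_5 = -3 a_3 = 0  ->  a_5 = 0
Truncated series: y(x) = 3 - (9/2) x^2 + (9/8) x^4 + O(x^6).

a_0 = 3; a_1 = 0; a_2 = -9/2; a_3 = 0; a_4 = 9/8; a_5 = 0


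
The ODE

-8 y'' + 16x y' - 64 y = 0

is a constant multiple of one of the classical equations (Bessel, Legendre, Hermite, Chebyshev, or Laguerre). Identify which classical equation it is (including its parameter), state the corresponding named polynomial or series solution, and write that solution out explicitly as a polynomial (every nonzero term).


All three coefficients share the factor -8; dividing through by -8 gives  y'' - 2x y' + 8 y = 0.
This matches the Hermite equation y'' - 2x y' + 2n y = 0 with 2n = 8, so n = 4; the polynomial solution is H_4(x).
With y = sum_k a_k x^k, matching x^k gives (k+2)(k+1) a_{k+2} = 2(k - n) a_k = 2(k - 4) a_k. The right side vanishes at k = 4, so the series with the parity of 4 terminates at degree 4.
Standard normalization: leading coefficient of H_n is 2^n, so a_4 = 2^4 = 16. Work downward with a_k = (k+1)(k+2) a_{k+2} / (2(k - n)):
  a_2 = (3)(4)(16) / (2(2 - 4)) = 192/(-4) = -48
  a_0 = (1)(2)(-48) / (2(0 - 4)) = -96/(-8) = 12
Hence H_4(x) = 16 x^4 - 48 x^2 + 12.

H_4(x); series = 16 x^4 - 48 x^2 + 12


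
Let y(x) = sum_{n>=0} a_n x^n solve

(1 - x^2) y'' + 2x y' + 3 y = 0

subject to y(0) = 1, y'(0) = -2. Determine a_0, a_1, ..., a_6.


Ansatz: y(x) = sum_{n>=0} a_n x^n, so y'(x) = sum_{n>=1} n a_n x^(n-1) and y''(x) = sum_{n>=2} n(n-1) a_n x^(n-2).
Substitute into P(x) y'' + Q(x) y' + R(x) y = 0 with P(x) = 1 - x^2, Q(x) = 2x, R(x) = 3, and match powers of x.
Initial conditions: a_0 = 1, a_1 = -2.
Setting the coefficient of each power of x to zero and solving order by order (substituting the coefficients already found):
  x^0: 2 a_2 + 3 a_0 = 0  ->  2 a_2 = -3 a_0 = -3  ->  a_2 = -3/2
  x^1: 6 a_3 + 5 a_1 = 0  ->  6 a_3 = -5 a_1 = 10  ->  a_3 = 5/3
  x^2: 12 a_4 + 5 a_2 = 0  ->  12 a_4 = -5 a_2 = 15/2  ->  a_4 = 5/8
  x^3: 20 a_5 + 3 a_3 = 0  ->  20 a_5 = -3 a_3 = -5  ->  a_5 = -1/4
  x^4: 30 a_6 - a_4 = 0  ->  30 a_6 = a_4 = 5/8  ->  a_6 = 1/48
Truncated series: y(x) = 1 - 2 x - (3/2) x^2 + (5/3) x^3 + (5/8) x^4 - (1/4) x^5 + (1/48) x^6 + O(x^7).

a_0 = 1; a_1 = -2; a_2 = -3/2; a_3 = 5/3; a_4 = 5/8; a_5 = -1/4; a_6 = 1/48
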